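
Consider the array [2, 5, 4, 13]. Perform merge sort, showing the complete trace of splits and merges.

Merge sort trace:

Split: [2, 5, 4, 13] -> [2, 5] and [4, 13]
  Split: [2, 5] -> [2] and [5]
  Merge: [2] + [5] -> [2, 5]
  Split: [4, 13] -> [4] and [13]
  Merge: [4] + [13] -> [4, 13]
Merge: [2, 5] + [4, 13] -> [2, 4, 5, 13]

Final sorted array: [2, 4, 5, 13]

The merge sort proceeds by recursively splitting the array and merging sorted halves.
After all merges, the sorted array is [2, 4, 5, 13].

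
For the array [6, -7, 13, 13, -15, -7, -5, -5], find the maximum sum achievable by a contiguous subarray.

Using Kadane's algorithm on [6, -7, 13, 13, -15, -7, -5, -5]:

Scanning through the array:
Position 1 (value -7): max_ending_here = -1, max_so_far = 6
Position 2 (value 13): max_ending_here = 13, max_so_far = 13
Position 3 (value 13): max_ending_here = 26, max_so_far = 26
Position 4 (value -15): max_ending_here = 11, max_so_far = 26
Position 5 (value -7): max_ending_here = 4, max_so_far = 26
Position 6 (value -5): max_ending_here = -1, max_so_far = 26
Position 7 (value -5): max_ending_here = -5, max_so_far = 26

Maximum subarray: [13, 13]
Maximum sum: 26

The maximum subarray is [13, 13] with sum 26. This subarray runs from index 2 to index 3.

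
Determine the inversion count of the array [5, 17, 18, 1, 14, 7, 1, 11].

Finding inversions in [5, 17, 18, 1, 14, 7, 1, 11]:

(0, 3): arr[0]=5 > arr[3]=1
(0, 6): arr[0]=5 > arr[6]=1
(1, 3): arr[1]=17 > arr[3]=1
(1, 4): arr[1]=17 > arr[4]=14
(1, 5): arr[1]=17 > arr[5]=7
(1, 6): arr[1]=17 > arr[6]=1
(1, 7): arr[1]=17 > arr[7]=11
(2, 3): arr[2]=18 > arr[3]=1
(2, 4): arr[2]=18 > arr[4]=14
(2, 5): arr[2]=18 > arr[5]=7
(2, 6): arr[2]=18 > arr[6]=1
(2, 7): arr[2]=18 > arr[7]=11
(4, 5): arr[4]=14 > arr[5]=7
(4, 6): arr[4]=14 > arr[6]=1
(4, 7): arr[4]=14 > arr[7]=11
(5, 6): arr[5]=7 > arr[6]=1

Total inversions: 16

The array has 16 inversion(s): (0,3), (0,6), (1,3), (1,4), (1,5), (1,6), (1,7), (2,3), (2,4), (2,5), (2,6), (2,7), (4,5), (4,6), (4,7), (5,6). Each pair (i,j) satisfies i < j and arr[i] > arr[j].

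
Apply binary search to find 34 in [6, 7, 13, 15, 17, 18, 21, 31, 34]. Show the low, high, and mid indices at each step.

Binary search for 34 in [6, 7, 13, 15, 17, 18, 21, 31, 34]:

lo=0, hi=8, mid=4, arr[mid]=17 -> 17 < 34, search right half
lo=5, hi=8, mid=6, arr[mid]=21 -> 21 < 34, search right half
lo=7, hi=8, mid=7, arr[mid]=31 -> 31 < 34, search right half
lo=8, hi=8, mid=8, arr[mid]=34 -> Found target at index 8!

Binary search finds 34 at index 8 after 4 comparisons. The search repeatedly halves the search space by comparing with the middle element.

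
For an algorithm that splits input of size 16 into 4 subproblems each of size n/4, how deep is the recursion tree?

For divide and conquer with division factor 4:

Problem sizes at each level:
Level 0: 16
Level 1: 4
Level 2: 1

The root is level 0 and the size-1 base case is level 2 (the tree spans levels 0 through 2, i.e. 3 levels counting the root), so the depth is the number of divisions: log_4(16) = 2

The recursion tree depth is log_4(16) = 2. At each level, the problem size is divided by 4, so it takes 2 divisions to reduce to a base case of size 1. The algorithm makes 4 recursive calls at each level.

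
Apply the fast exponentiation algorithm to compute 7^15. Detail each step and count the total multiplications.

Computing 7^15 by squaring (build up from 7^1; each line after the first costs one multiplication):

7^1 = 7
7^2 = (7^1)^2 = 7^2 = 49
7^3 = 7 * 7^2 = 7 * 49 = 343
7^6 = (7^3)^2 = 343^2 = 117649
7^7 = 7 * 7^6 = 7 * 117649 = 823543
7^14 = (7^7)^2 = 823543^2 = 678223072849
7^15 = 7 * 7^14 = 7 * 678223072849 = 4747561509943

Result: 4747561509943
Multiplications needed: 6 (6 lines after 7^1)

7^15 = 4747561509943. Using exponentiation by squaring, this requires 6 multiplications. The key idea: if the exponent is even, square the half-power; if odd, multiply by the base once.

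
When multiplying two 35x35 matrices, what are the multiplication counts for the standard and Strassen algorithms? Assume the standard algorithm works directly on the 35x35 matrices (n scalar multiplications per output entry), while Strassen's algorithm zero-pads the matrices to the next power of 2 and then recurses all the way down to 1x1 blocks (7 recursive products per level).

Matrix multiplication for 35x35 matrices:

Strassen's algorithm requires power-of-2 dimensions. Pad 35x35 to 64x64 (next power of 2).

Standard algorithm: 35^3 = 42875 multiplications
Strassen's algorithm: 7^(log2(64)) = 7^6 = 117649 multiplications
Difference: 42875 - 117649 = -74774 (Strassen uses MORE here due to padding overhead — for small or just-over-power-of-2 n, padding can outweigh the per-level savings)

Standard: 42875 multiplications (35^3). Strassen: 117649 multiplications (7^6, after padding to 64x64). Strassen reduces 8 recursive multiplications to 7 at each level.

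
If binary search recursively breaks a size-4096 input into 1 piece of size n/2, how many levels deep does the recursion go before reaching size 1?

For divide and conquer with division factor 2:

Problem sizes at each level:
Level 0: 4096
Level 1: 2048
Level 2: 1024
Level 3: 512
Level 4: 256
Level 5: 128
Level 6: 64
Level 7: 32
Level 8: 16
Level 9: 8
Level 10: 4
Level 11: 2
Level 12: 1

The root is level 0 and the size-1 base case is level 12 (the tree spans levels 0 through 12, i.e. 13 levels counting the root), so the depth is the number of divisions: log_2(4096) = 12

The recursion tree depth is log_2(4096) = 12. At each level, the problem size is divided by 2, so it takes 12 divisions to reduce to a base case of size 1. The algorithm makes 1 recursive call at each level.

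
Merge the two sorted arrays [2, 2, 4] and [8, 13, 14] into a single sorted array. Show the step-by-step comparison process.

Merging process:

Compare 2 vs 8: take 2 from left. Merged: [2]
Compare 2 vs 8: take 2 from left. Merged: [2, 2]
Compare 4 vs 8: take 4 from left. Merged: [2, 2, 4]
Append remaining from right: [8, 13, 14]. Merged: [2, 2, 4, 8, 13, 14]

Final merged array: [2, 2, 4, 8, 13, 14]
Total comparisons: 3

The merged array is [2, 2, 4, 8, 13, 14], requiring 3 comparisons. The merge step runs in O(n) time where n is the total number of elements.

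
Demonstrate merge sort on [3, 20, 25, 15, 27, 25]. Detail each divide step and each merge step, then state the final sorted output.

Merge sort trace:

Split: [3, 20, 25, 15, 27, 25] -> [3, 20, 25] and [15, 27, 25]
  Split: [3, 20, 25] -> [3] and [20, 25]
    Split: [20, 25] -> [20] and [25]
    Merge: [20] + [25] -> [20, 25]
  Merge: [3] + [20, 25] -> [3, 20, 25]
  Split: [15, 27, 25] -> [15] and [27, 25]
    Split: [27, 25] -> [27] and [25]
    Merge: [27] + [25] -> [25, 27]
  Merge: [15] + [25, 27] -> [15, 25, 27]
Merge: [3, 20, 25] + [15, 25, 27] -> [3, 15, 20, 25, 25, 27]

Final sorted array: [3, 15, 20, 25, 25, 27]

The merge sort proceeds by recursively splitting the array and merging sorted halves.
After all merges, the sorted array is [3, 15, 20, 25, 25, 27].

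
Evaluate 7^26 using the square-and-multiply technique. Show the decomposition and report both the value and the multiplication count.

Computing 7^26 by squaring (build up from 7^1; each line after the first costs one multiplication):

7^1 = 7
7^2 = (7^1)^2 = 7^2 = 49
7^3 = 7 * 7^2 = 7 * 49 = 343
7^6 = (7^3)^2 = 343^2 = 117649
7^12 = (7^6)^2 = 117649^2 = 13841287201
7^13 = 7 * 7^12 = 7 * 13841287201 = 96889010407
7^26 = (7^13)^2 = 96889010407^2 = 9387480337647754305649

Result: 9387480337647754305649
Multiplications needed: 6 (6 lines after 7^1)

7^26 = 9387480337647754305649. Using exponentiation by squaring, this requires 6 multiplications. The key idea: if the exponent is even, square the half-power; if odd, multiply by the base once.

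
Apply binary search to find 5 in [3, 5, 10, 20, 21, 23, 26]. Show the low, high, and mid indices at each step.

Binary search for 5 in [3, 5, 10, 20, 21, 23, 26]:

lo=0, hi=6, mid=3, arr[mid]=20 -> 20 > 5, search left half
lo=0, hi=2, mid=1, arr[mid]=5 -> Found target at index 1!

Binary search finds 5 at index 1 after 2 comparisons. The search repeatedly halves the search space by comparing with the middle element.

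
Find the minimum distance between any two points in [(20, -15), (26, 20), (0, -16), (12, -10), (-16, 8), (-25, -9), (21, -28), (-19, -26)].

Computing all pairwise distances among 8 points:

d((20, -15), (26, 20)) = 35.5106
d((20, -15), (0, -16)) = 20.025
d((20, -15), (12, -10)) = 9.434 <-- minimum
d((20, -15), (-16, 8)) = 42.72
d((20, -15), (-25, -9)) = 45.3982
d((20, -15), (21, -28)) = 13.0384
d((20, -15), (-19, -26)) = 40.5216
d((26, 20), (0, -16)) = 44.4072
d((26, 20), (12, -10)) = 33.1059
d((26, 20), (-16, 8)) = 43.6807
d((26, 20), (-25, -9)) = 58.6686
d((26, 20), (21, -28)) = 48.2597
d((26, 20), (-19, -26)) = 64.3506
d((0, -16), (12, -10)) = 13.4164
d((0, -16), (-16, 8)) = 28.8444
d((0, -16), (-25, -9)) = 25.9615
d((0, -16), (21, -28)) = 24.1868
d((0, -16), (-19, -26)) = 21.4709
d((12, -10), (-16, 8)) = 33.2866
d((12, -10), (-25, -9)) = 37.0135
d((12, -10), (21, -28)) = 20.1246
d((12, -10), (-19, -26)) = 34.8855
d((-16, 8), (-25, -9)) = 19.2354
d((-16, 8), (21, -28)) = 51.6236
d((-16, 8), (-19, -26)) = 34.1321
d((-25, -9), (21, -28)) = 49.7695
d((-25, -9), (-19, -26)) = 18.0278
d((21, -28), (-19, -26)) = 40.05

Closest pair: (20, -15) and (12, -10) with distance 9.434

The closest pair is (20, -15) and (12, -10) with Euclidean distance 9.434. For 8 points, brute-force pairwise comparison is shown above. For large n, the divide-and-conquer algorithm (sort by x, recurse on halves, check the dividing strip) achieves O(n log n).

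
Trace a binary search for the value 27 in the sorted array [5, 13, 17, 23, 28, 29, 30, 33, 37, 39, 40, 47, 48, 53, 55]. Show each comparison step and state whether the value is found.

Binary search for 27 in [5, 13, 17, 23, 28, 29, 30, 33, 37, 39, 40, 47, 48, 53, 55]:

lo=0, hi=14, mid=7, arr[mid]=33 -> 33 > 27, search left half
lo=0, hi=6, mid=3, arr[mid]=23 -> 23 < 27, search right half
lo=4, hi=6, mid=5, arr[mid]=29 -> 29 > 27, search left half
lo=4, hi=4, mid=4, arr[mid]=28 -> 28 > 27, search left half
lo=4 > hi=3, target 27 not found

Binary search determines that 27 is not in the array after 4 comparisons. The search space was exhausted without finding the target.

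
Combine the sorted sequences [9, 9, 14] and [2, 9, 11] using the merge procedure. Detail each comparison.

Merging process:

Compare 9 vs 2: take 2 from right. Merged: [2]
Compare 9 vs 9: take 9 from left. Merged: [2, 9]
Compare 9 vs 9: take 9 from left. Merged: [2, 9, 9]
Compare 14 vs 9: take 9 from right. Merged: [2, 9, 9, 9]
Compare 14 vs 11: take 11 from right. Merged: [2, 9, 9, 9, 11]
Append remaining from left: [14]. Merged: [2, 9, 9, 9, 11, 14]

Final merged array: [2, 9, 9, 9, 11, 14]
Total comparisons: 5

The merged array is [2, 9, 9, 9, 11, 14], requiring 5 comparisons. The merge step runs in O(n) time where n is the total number of elements.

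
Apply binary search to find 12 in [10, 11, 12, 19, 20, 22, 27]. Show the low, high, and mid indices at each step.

Binary search for 12 in [10, 11, 12, 19, 20, 22, 27]:

lo=0, hi=6, mid=3, arr[mid]=19 -> 19 > 12, search left half
lo=0, hi=2, mid=1, arr[mid]=11 -> 11 < 12, search right half
lo=2, hi=2, mid=2, arr[mid]=12 -> Found target at index 2!

Binary search finds 12 at index 2 after 3 comparisons. The search repeatedly halves the search space by comparing with the middle element.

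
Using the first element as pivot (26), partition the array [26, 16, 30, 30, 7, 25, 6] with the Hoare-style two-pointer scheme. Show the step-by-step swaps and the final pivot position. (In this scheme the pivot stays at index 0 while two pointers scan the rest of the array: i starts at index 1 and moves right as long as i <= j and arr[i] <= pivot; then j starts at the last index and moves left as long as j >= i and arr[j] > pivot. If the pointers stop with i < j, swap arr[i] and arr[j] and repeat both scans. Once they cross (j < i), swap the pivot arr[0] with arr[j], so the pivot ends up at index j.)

Hoare-style two-pointer partition with pivot = 26:

Initial array: [26, 16, 30, 30, 7, 25, 6]

Pointers start at i = 1, j = 6.
i stops at index 2 (arr[2]=30 > 26), j stops at index 6 (arr[6]=6 <= 26): swap arr[2] and arr[6], array becomes [26, 16, 6, 30, 7, 25, 30]
i stops at index 3 (arr[3]=30 > 26), j stops at index 5 (arr[5]=25 <= 26): swap arr[3] and arr[5], array becomes [26, 16, 6, 25, 7, 30, 30]
i ends at 5, j ends at 4: the pointers have crossed (j < i), so scanning stops.

Swap pivot arr[0] with arr[4] to place pivot at position 4: [7, 16, 6, 25, 26, 30, 30]
Pivot position: 4

After partitioning with pivot 26, the array becomes [7, 16, 6, 25, 26, 30, 30]. The pivot is placed at index 4. All elements to the left of the pivot are <= 26, and all elements to the right are > 26.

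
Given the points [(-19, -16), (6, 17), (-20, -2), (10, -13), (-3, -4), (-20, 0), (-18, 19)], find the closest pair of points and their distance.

Computing all pairwise distances among 7 points:

d((-19, -16), (6, 17)) = 41.4005
d((-19, -16), (-20, -2)) = 14.0357
d((-19, -16), (10, -13)) = 29.1548
d((-19, -16), (-3, -4)) = 20.0
d((-19, -16), (-20, 0)) = 16.0312
d((-19, -16), (-18, 19)) = 35.0143
d((6, 17), (-20, -2)) = 32.2025
d((6, 17), (10, -13)) = 30.2655
d((6, 17), (-3, -4)) = 22.8473
d((6, 17), (-20, 0)) = 31.0644
d((6, 17), (-18, 19)) = 24.0832
d((-20, -2), (10, -13)) = 31.9531
d((-20, -2), (-3, -4)) = 17.1172
d((-20, -2), (-20, 0)) = 2.0 <-- minimum
d((-20, -2), (-18, 19)) = 21.095
d((10, -13), (-3, -4)) = 15.8114
d((10, -13), (-20, 0)) = 32.6956
d((10, -13), (-18, 19)) = 42.5206
d((-3, -4), (-20, 0)) = 17.4642
d((-3, -4), (-18, 19)) = 27.4591
d((-20, 0), (-18, 19)) = 19.105

Closest pair: (-20, -2) and (-20, 0) with distance 2.0

The closest pair is (-20, -2) and (-20, 0) with Euclidean distance 2.0. For 7 points, brute-force pairwise comparison is shown above. For large n, the divide-and-conquer algorithm (sort by x, recurse on halves, check the dividing strip) achieves O(n log n).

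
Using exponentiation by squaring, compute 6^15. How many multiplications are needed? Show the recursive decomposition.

Computing 6^15 by squaring (build up from 6^1; each line after the first costs one multiplication):

6^1 = 6
6^2 = (6^1)^2 = 6^2 = 36
6^3 = 6 * 6^2 = 6 * 36 = 216
6^6 = (6^3)^2 = 216^2 = 46656
6^7 = 6 * 6^6 = 6 * 46656 = 279936
6^14 = (6^7)^2 = 279936^2 = 78364164096
6^15 = 6 * 6^14 = 6 * 78364164096 = 470184984576

Result: 470184984576
Multiplications needed: 6 (6 lines after 6^1)

6^15 = 470184984576. Using exponentiation by squaring, this requires 6 multiplications. The key idea: if the exponent is even, square the half-power; if odd, multiply by the base once.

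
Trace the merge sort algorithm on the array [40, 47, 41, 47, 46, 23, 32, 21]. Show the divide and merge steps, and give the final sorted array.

Merge sort trace:

Split: [40, 47, 41, 47, 46, 23, 32, 21] -> [40, 47, 41, 47] and [46, 23, 32, 21]
  Split: [40, 47, 41, 47] -> [40, 47] and [41, 47]
    Split: [40, 47] -> [40] and [47]
    Merge: [40] + [47] -> [40, 47]
    Split: [41, 47] -> [41] and [47]
    Merge: [41] + [47] -> [41, 47]
  Merge: [40, 47] + [41, 47] -> [40, 41, 47, 47]
  Split: [46, 23, 32, 21] -> [46, 23] and [32, 21]
    Split: [46, 23] -> [46] and [23]
    Merge: [46] + [23] -> [23, 46]
    Split: [32, 21] -> [32] and [21]
    Merge: [32] + [21] -> [21, 32]
  Merge: [23, 46] + [21, 32] -> [21, 23, 32, 46]
Merge: [40, 41, 47, 47] + [21, 23, 32, 46] -> [21, 23, 32, 40, 41, 46, 47, 47]

Final sorted array: [21, 23, 32, 40, 41, 46, 47, 47]

The merge sort proceeds by recursively splitting the array and merging sorted halves.
After all merges, the sorted array is [21, 23, 32, 40, 41, 46, 47, 47].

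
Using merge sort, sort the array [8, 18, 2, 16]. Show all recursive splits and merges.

Merge sort trace:

Split: [8, 18, 2, 16] -> [8, 18] and [2, 16]
  Split: [8, 18] -> [8] and [18]
  Merge: [8] + [18] -> [8, 18]
  Split: [2, 16] -> [2] and [16]
  Merge: [2] + [16] -> [2, 16]
Merge: [8, 18] + [2, 16] -> [2, 8, 16, 18]

Final sorted array: [2, 8, 16, 18]

The merge sort proceeds by recursively splitting the array and merging sorted halves.
After all merges, the sorted array is [2, 8, 16, 18].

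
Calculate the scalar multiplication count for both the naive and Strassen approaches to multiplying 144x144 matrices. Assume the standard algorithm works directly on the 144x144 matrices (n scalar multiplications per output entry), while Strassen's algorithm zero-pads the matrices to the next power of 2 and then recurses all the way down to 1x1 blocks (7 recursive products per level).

Matrix multiplication for 144x144 matrices:

Strassen's algorithm requires power-of-2 dimensions. Pad 144x144 to 256x256 (next power of 2).

Standard algorithm: 144^3 = 2985984 multiplications
Strassen's algorithm: 7^(log2(256)) = 7^8 = 5764801 multiplications
Difference: 2985984 - 5764801 = -2778817 (Strassen uses MORE here due to padding overhead — for small or just-over-power-of-2 n, padding can outweigh the per-level savings)

Standard: 2985984 multiplications (144^3). Strassen: 5764801 multiplications (7^8, after padding to 256x256). Strassen reduces 8 recursive multiplications to 7 at each level.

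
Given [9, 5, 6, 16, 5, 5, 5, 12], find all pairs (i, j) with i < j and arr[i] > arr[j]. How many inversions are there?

Finding inversions in [9, 5, 6, 16, 5, 5, 5, 12]:

(0, 1): arr[0]=9 > arr[1]=5
(0, 2): arr[0]=9 > arr[2]=6
(0, 4): arr[0]=9 > arr[4]=5
(0, 5): arr[0]=9 > arr[5]=5
(0, 6): arr[0]=9 > arr[6]=5
(2, 4): arr[2]=6 > arr[4]=5
(2, 5): arr[2]=6 > arr[5]=5
(2, 6): arr[2]=6 > arr[6]=5
(3, 4): arr[3]=16 > arr[4]=5
(3, 5): arr[3]=16 > arr[5]=5
(3, 6): arr[3]=16 > arr[6]=5
(3, 7): arr[3]=16 > arr[7]=12

Total inversions: 12

The array has 12 inversion(s): (0,1), (0,2), (0,4), (0,5), (0,6), (2,4), (2,5), (2,6), (3,4), (3,5), (3,6), (3,7). Each pair (i,j) satisfies i < j and arr[i] > arr[j].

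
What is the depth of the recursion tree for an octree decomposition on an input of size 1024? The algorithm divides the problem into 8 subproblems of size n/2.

For divide and conquer with division factor 2:

Problem sizes at each level:
Level 0: 1024
Level 1: 512
Level 2: 256
Level 3: 128
Level 4: 64
Level 5: 32
Level 6: 16
Level 7: 8
Level 8: 4
Level 9: 2
Level 10: 1

The root is level 0 and the size-1 base case is level 10 (the tree spans levels 0 through 10, i.e. 11 levels counting the root), so the depth is the number of divisions: log_2(1024) = 10

The recursion tree depth is log_2(1024) = 10. At each level, the problem size is divided by 2, so it takes 10 divisions to reduce to a base case of size 1. The algorithm makes 8 recursive calls at each level.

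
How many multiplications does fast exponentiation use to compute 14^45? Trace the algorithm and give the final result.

Computing 14^45 by squaring (build up from 14^1; each line after the first costs one multiplication):

14^1 = 14
14^2 = (14^1)^2 = 14^2 = 196
14^4 = (14^2)^2 = 196^2 = 38416
14^5 = 14 * 14^4 = 14 * 38416 = 537824
14^10 = (14^5)^2 = 537824^2 = 289254654976
14^11 = 14 * 14^10 = 14 * 289254654976 = 4049565169664
14^22 = (14^11)^2 = 4049565169664^2 = 16398978063355821105872896
14^44 = (14^22)^2 = 16398978063355821105872896^2 = 268926481522425436988250652599945506664302107426816
14^45 = 14 * 14^44 = 14 * 268926481522425436988250652599945506664302107426816 = 3764970741313956117835509136399237093300229503975424

Result: 3764970741313956117835509136399237093300229503975424
Multiplications needed: 8 (8 lines after 14^1)

14^45 = 3764970741313956117835509136399237093300229503975424. Using exponentiation by squaring, this requires 8 multiplications. The key idea: if the exponent is even, square the half-power; if odd, multiply by the base once.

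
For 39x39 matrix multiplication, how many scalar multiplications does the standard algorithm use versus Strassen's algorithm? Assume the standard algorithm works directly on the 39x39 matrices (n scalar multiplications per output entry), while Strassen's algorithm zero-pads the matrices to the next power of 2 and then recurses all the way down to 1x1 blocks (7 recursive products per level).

Matrix multiplication for 39x39 matrices:

Strassen's algorithm requires power-of-2 dimensions. Pad 39x39 to 64x64 (next power of 2).

Standard algorithm: 39^3 = 59319 multiplications
Strassen's algorithm: 7^(log2(64)) = 7^6 = 117649 multiplications
Difference: 59319 - 117649 = -58330 (Strassen uses MORE here due to padding overhead — for small or just-over-power-of-2 n, padding can outweigh the per-level savings)

Standard: 59319 multiplications (39^3). Strassen: 117649 multiplications (7^6, after padding to 64x64). Strassen reduces 8 recursive multiplications to 7 at each level.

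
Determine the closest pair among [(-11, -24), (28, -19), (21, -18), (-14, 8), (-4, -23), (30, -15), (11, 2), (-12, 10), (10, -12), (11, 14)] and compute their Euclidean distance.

Computing all pairwise distances among 10 points:

d((-11, -24), (28, -19)) = 39.3192
d((-11, -24), (21, -18)) = 32.5576
d((-11, -24), (-14, 8)) = 32.1403
d((-11, -24), (-4, -23)) = 7.0711
d((-11, -24), (30, -15)) = 41.9762
d((-11, -24), (11, 2)) = 34.0588
d((-11, -24), (-12, 10)) = 34.0147
d((-11, -24), (10, -12)) = 24.1868
d((-11, -24), (11, 14)) = 43.909
d((28, -19), (21, -18)) = 7.0711
d((28, -19), (-14, 8)) = 49.93
d((28, -19), (-4, -23)) = 32.249
d((28, -19), (30, -15)) = 4.4721
d((28, -19), (11, 2)) = 27.0185
d((28, -19), (-12, 10)) = 49.4065
d((28, -19), (10, -12)) = 19.3132
d((28, -19), (11, 14)) = 37.1214
d((21, -18), (-14, 8)) = 43.6005
d((21, -18), (-4, -23)) = 25.4951
d((21, -18), (30, -15)) = 9.4868
d((21, -18), (11, 2)) = 22.3607
d((21, -18), (-12, 10)) = 43.2782
d((21, -18), (10, -12)) = 12.53
d((21, -18), (11, 14)) = 33.5261
d((-14, 8), (-4, -23)) = 32.573
d((-14, 8), (30, -15)) = 49.6488
d((-14, 8), (11, 2)) = 25.7099
d((-14, 8), (-12, 10)) = 2.8284 <-- minimum
d((-14, 8), (10, -12)) = 31.241
d((-14, 8), (11, 14)) = 25.7099
d((-4, -23), (30, -15)) = 34.9285
d((-4, -23), (11, 2)) = 29.1548
d((-4, -23), (-12, 10)) = 33.9559
d((-4, -23), (10, -12)) = 17.8045
d((-4, -23), (11, 14)) = 39.9249
d((30, -15), (11, 2)) = 25.4951
d((30, -15), (-12, 10)) = 48.8774
d((30, -15), (10, -12)) = 20.2237
d((30, -15), (11, 14)) = 34.6699
d((11, 2), (-12, 10)) = 24.3516
d((11, 2), (10, -12)) = 14.0357
d((11, 2), (11, 14)) = 12.0
d((-12, 10), (10, -12)) = 31.1127
d((-12, 10), (11, 14)) = 23.3452
d((10, -12), (11, 14)) = 26.0192

Closest pair: (-14, 8) and (-12, 10) with distance 2.8284

The closest pair is (-14, 8) and (-12, 10) with Euclidean distance 2.8284. For 10 points, brute-force pairwise comparison is shown above. For large n, the divide-and-conquer algorithm (sort by x, recurse on halves, check the dividing strip) achieves O(n log n).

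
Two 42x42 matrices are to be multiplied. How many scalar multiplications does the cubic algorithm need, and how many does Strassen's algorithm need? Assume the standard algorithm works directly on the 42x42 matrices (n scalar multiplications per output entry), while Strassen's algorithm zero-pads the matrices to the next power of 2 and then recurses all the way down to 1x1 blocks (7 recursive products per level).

Matrix multiplication for 42x42 matrices:

Strassen's algorithm requires power-of-2 dimensions. Pad 42x42 to 64x64 (next power of 2).

Standard algorithm: 42^3 = 74088 multiplications
Strassen's algorithm: 7^(log2(64)) = 7^6 = 117649 multiplications
Difference: 74088 - 117649 = -43561 (Strassen uses MORE here due to padding overhead — for small or just-over-power-of-2 n, padding can outweigh the per-level savings)

Standard: 74088 multiplications (42^3). Strassen: 117649 multiplications (7^6, after padding to 64x64). Strassen reduces 8 recursive multiplications to 7 at each level.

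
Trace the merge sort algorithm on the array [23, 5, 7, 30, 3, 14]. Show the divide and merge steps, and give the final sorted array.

Merge sort trace:

Split: [23, 5, 7, 30, 3, 14] -> [23, 5, 7] and [30, 3, 14]
  Split: [23, 5, 7] -> [23] and [5, 7]
    Split: [5, 7] -> [5] and [7]
    Merge: [5] + [7] -> [5, 7]
  Merge: [23] + [5, 7] -> [5, 7, 23]
  Split: [30, 3, 14] -> [30] and [3, 14]
    Split: [3, 14] -> [3] and [14]
    Merge: [3] + [14] -> [3, 14]
  Merge: [30] + [3, 14] -> [3, 14, 30]
Merge: [5, 7, 23] + [3, 14, 30] -> [3, 5, 7, 14, 23, 30]

Final sorted array: [3, 5, 7, 14, 23, 30]

The merge sort proceeds by recursively splitting the array and merging sorted halves.
After all merges, the sorted array is [3, 5, 7, 14, 23, 30].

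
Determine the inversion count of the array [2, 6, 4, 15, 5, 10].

Finding inversions in [2, 6, 4, 15, 5, 10]:

(1, 2): arr[1]=6 > arr[2]=4
(1, 4): arr[1]=6 > arr[4]=5
(3, 4): arr[3]=15 > arr[4]=5
(3, 5): arr[3]=15 > arr[5]=10

Total inversions: 4

The array has 4 inversion(s): (1,2), (1,4), (3,4), (3,5). Each pair (i,j) satisfies i < j and arr[i] > arr[j].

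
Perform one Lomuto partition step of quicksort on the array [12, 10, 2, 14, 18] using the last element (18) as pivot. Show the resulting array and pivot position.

Lomuto partition with pivot = 18:

Initial array: [12, 10, 2, 14, 18]

arr[0]=12 <= 18: swap with position 0, array becomes [12, 10, 2, 14, 18]
arr[1]=10 <= 18: swap with position 1, array becomes [12, 10, 2, 14, 18]
arr[2]=2 <= 18: swap with position 2, array becomes [12, 10, 2, 14, 18]
arr[3]=14 <= 18: swap with position 3, array becomes [12, 10, 2, 14, 18]

Place pivot at position 4: [12, 10, 2, 14, 18]
Pivot position: 4

After partitioning with pivot 18, the array becomes [12, 10, 2, 14, 18]. The pivot is placed at index 4. All elements to the left of the pivot are <= 18, and all elements to the right are > 18.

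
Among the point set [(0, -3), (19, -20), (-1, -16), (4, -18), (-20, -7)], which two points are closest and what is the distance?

Computing all pairwise distances among 5 points:

d((0, -3), (19, -20)) = 25.4951
d((0, -3), (-1, -16)) = 13.0384
d((0, -3), (4, -18)) = 15.5242
d((0, -3), (-20, -7)) = 20.3961
d((19, -20), (-1, -16)) = 20.3961
d((19, -20), (4, -18)) = 15.1327
d((19, -20), (-20, -7)) = 41.1096
d((-1, -16), (4, -18)) = 5.3852 <-- minimum
d((-1, -16), (-20, -7)) = 21.0238
d((4, -18), (-20, -7)) = 26.4008

Closest pair: (-1, -16) and (4, -18) with distance 5.3852

The closest pair is (-1, -16) and (4, -18) with Euclidean distance 5.3852. For 5 points, brute-force pairwise comparison is shown above. For large n, the divide-and-conquer algorithm (sort by x, recurse on halves, check the dividing strip) achieves O(n log n).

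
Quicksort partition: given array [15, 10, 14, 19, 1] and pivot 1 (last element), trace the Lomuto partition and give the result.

Lomuto partition with pivot = 1:

Initial array: [15, 10, 14, 19, 1]

arr[0]=15 > 1: no swap
arr[1]=10 > 1: no swap
arr[2]=14 > 1: no swap
arr[3]=19 > 1: no swap

Place pivot at position 0: [1, 10, 14, 19, 15]
Pivot position: 0

After partitioning with pivot 1, the array becomes [1, 10, 14, 19, 15]. The pivot is placed at index 0. All elements to the left of the pivot are <= 1, and all elements to the right are > 1.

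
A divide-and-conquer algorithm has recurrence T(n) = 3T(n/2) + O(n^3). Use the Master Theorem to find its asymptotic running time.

Master Theorem for T(n) = 3T(n/2) + O(n^3):

a = 3, b = 2, c = 3
log_b(a) = log_2(3) = 1.5850

Case 3: c = 3 > log_2(3) = 1.5850
T(n) = O(n^3) = O(n^3)

For T(n) = 3T(n/2) + O(n^3): log_2(3) = 1.5850. This is Case 3 of the Master Theorem (c > log_b(a), work dominated by root), giving O(n^3).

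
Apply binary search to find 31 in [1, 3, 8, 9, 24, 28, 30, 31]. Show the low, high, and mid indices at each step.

Binary search for 31 in [1, 3, 8, 9, 24, 28, 30, 31]:

lo=0, hi=7, mid=3, arr[mid]=9 -> 9 < 31, search right half
lo=4, hi=7, mid=5, arr[mid]=28 -> 28 < 31, search right half
lo=6, hi=7, mid=6, arr[mid]=30 -> 30 < 31, search right half
lo=7, hi=7, mid=7, arr[mid]=31 -> Found target at index 7!

Binary search finds 31 at index 7 after 4 comparisons. The search repeatedly halves the search space by comparing with the middle element.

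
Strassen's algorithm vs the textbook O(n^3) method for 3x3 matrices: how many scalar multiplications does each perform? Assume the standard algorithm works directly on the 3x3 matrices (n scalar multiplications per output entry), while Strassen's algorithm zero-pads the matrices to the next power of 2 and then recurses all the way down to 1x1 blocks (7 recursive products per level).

Matrix multiplication for 3x3 matrices:

Strassen's algorithm requires power-of-2 dimensions. Pad 3x3 to 4x4 (next power of 2).

Standard algorithm: 3^3 = 27 multiplications
Strassen's algorithm: 7^(log2(4)) = 7^2 = 49 multiplications
Difference: 27 - 49 = -22 (Strassen uses MORE here due to padding overhead — for small or just-over-power-of-2 n, padding can outweigh the per-level savings)

Standard: 27 multiplications (3^3). Strassen: 49 multiplications (7^2, after padding to 4x4). Strassen reduces 8 recursive multiplications to 7 at each level.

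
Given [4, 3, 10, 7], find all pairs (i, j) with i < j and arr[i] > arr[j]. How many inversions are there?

Finding inversions in [4, 3, 10, 7]:

(0, 1): arr[0]=4 > arr[1]=3
(2, 3): arr[2]=10 > arr[3]=7

Total inversions: 2

The array has 2 inversion(s): (0,1), (2,3). Each pair (i,j) satisfies i < j and arr[i] > arr[j].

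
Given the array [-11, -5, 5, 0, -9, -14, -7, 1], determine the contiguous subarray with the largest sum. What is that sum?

Using Kadane's algorithm on [-11, -5, 5, 0, -9, -14, -7, 1]:

Scanning through the array:
Position 1 (value -5): max_ending_here = -5, max_so_far = -5
Position 2 (value 5): max_ending_here = 5, max_so_far = 5
Position 3 (value 0): max_ending_here = 5, max_so_far = 5
Position 4 (value -9): max_ending_here = -4, max_so_far = 5
Position 5 (value -14): max_ending_here = -14, max_so_far = 5
Position 6 (value -7): max_ending_here = -7, max_so_far = 5
Position 7 (value 1): max_ending_here = 1, max_so_far = 5

Maximum subarray: [5]
Maximum sum: 5

The maximum subarray is [5] with sum 5. This subarray runs from index 2 to index 2.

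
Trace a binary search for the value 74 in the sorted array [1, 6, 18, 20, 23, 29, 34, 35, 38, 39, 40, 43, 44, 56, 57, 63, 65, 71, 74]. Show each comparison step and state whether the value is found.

Binary search for 74 in [1, 6, 18, 20, 23, 29, 34, 35, 38, 39, 40, 43, 44, 56, 57, 63, 65, 71, 74]:

lo=0, hi=18, mid=9, arr[mid]=39 -> 39 < 74, search right half
lo=10, hi=18, mid=14, arr[mid]=57 -> 57 < 74, search right half
lo=15, hi=18, mid=16, arr[mid]=65 -> 65 < 74, search right half
lo=17, hi=18, mid=17, arr[mid]=71 -> 71 < 74, search right half
lo=18, hi=18, mid=18, arr[mid]=74 -> Found target at index 18!

Binary search finds 74 at index 18 after 5 comparisons. The search repeatedly halves the search space by comparing with the middle element.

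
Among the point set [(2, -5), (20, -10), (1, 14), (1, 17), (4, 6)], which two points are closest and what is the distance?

Computing all pairwise distances among 5 points:

d((2, -5), (20, -10)) = 18.6815
d((2, -5), (1, 14)) = 19.0263
d((2, -5), (1, 17)) = 22.0227
d((2, -5), (4, 6)) = 11.1803
d((20, -10), (1, 14)) = 30.6105
d((20, -10), (1, 17)) = 33.0151
d((20, -10), (4, 6)) = 22.6274
d((1, 14), (1, 17)) = 3.0 <-- minimum
d((1, 14), (4, 6)) = 8.544
d((1, 17), (4, 6)) = 11.4018

Closest pair: (1, 14) and (1, 17) with distance 3.0

The closest pair is (1, 14) and (1, 17) with Euclidean distance 3.0. For 5 points, brute-force pairwise comparison is shown above. For large n, the divide-and-conquer algorithm (sort by x, recurse on halves, check the dividing strip) achieves O(n log n).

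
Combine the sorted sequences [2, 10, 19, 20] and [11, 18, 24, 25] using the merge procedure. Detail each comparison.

Merging process:

Compare 2 vs 11: take 2 from left. Merged: [2]
Compare 10 vs 11: take 10 from left. Merged: [2, 10]
Compare 19 vs 11: take 11 from right. Merged: [2, 10, 11]
Compare 19 vs 18: take 18 from right. Merged: [2, 10, 11, 18]
Compare 19 vs 24: take 19 from left. Merged: [2, 10, 11, 18, 19]
Compare 20 vs 24: take 20 from left. Merged: [2, 10, 11, 18, 19, 20]
Append remaining from right: [24, 25]. Merged: [2, 10, 11, 18, 19, 20, 24, 25]

Final merged array: [2, 10, 11, 18, 19, 20, 24, 25]
Total comparisons: 6

The merged array is [2, 10, 11, 18, 19, 20, 24, 25], requiring 6 comparisons. The merge step runs in O(n) time where n is the total number of elements.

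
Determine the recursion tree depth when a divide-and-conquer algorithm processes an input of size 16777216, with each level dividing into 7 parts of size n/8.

For divide and conquer with division factor 8:

Problem sizes at each level:
Level 0: 16777216
Level 1: 2097152
Level 2: 262144
Level 3: 32768
Level 4: 4096
Level 5: 512
Level 6: 64
Level 7: 8
Level 8: 1

The root is level 0 and the size-1 base case is level 8 (the tree spans levels 0 through 8, i.e. 9 levels counting the root), so the depth is the number of divisions: log_8(16777216) = 8

The recursion tree depth is log_8(16777216) = 8. At each level, the problem size is divided by 8, so it takes 8 divisions to reduce to a base case of size 1. The algorithm makes 7 recursive calls at each level.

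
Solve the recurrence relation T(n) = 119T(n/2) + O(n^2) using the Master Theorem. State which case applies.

Master Theorem for T(n) = 119T(n/2) + O(n^2):

a = 119, b = 2, c = 2
log_b(a) = log_2(119) = 6.8948

Case 1: c = 2 < log_2(119) = 6.8948
T(n) = O(n^(log_2 119))

For T(n) = 119T(n/2) + O(n^2): log_2(119) = 6.8948. This is Case 1 of the Master Theorem (c < log_b(a), work dominated by leaves), giving O(n^(log_2 119)).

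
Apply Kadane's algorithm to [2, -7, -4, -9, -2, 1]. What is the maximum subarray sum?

Using Kadane's algorithm on [2, -7, -4, -9, -2, 1]:

Scanning through the array:
Position 1 (value -7): max_ending_here = -5, max_so_far = 2
Position 2 (value -4): max_ending_here = -4, max_so_far = 2
Position 3 (value -9): max_ending_here = -9, max_so_far = 2
Position 4 (value -2): max_ending_here = -2, max_so_far = 2
Position 5 (value 1): max_ending_here = 1, max_so_far = 2

Maximum subarray: [2]
Maximum sum: 2

The maximum subarray is [2] with sum 2. This subarray runs from index 0 to index 0.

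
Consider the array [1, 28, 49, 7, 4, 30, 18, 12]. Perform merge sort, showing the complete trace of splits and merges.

Merge sort trace:

Split: [1, 28, 49, 7, 4, 30, 18, 12] -> [1, 28, 49, 7] and [4, 30, 18, 12]
  Split: [1, 28, 49, 7] -> [1, 28] and [49, 7]
    Split: [1, 28] -> [1] and [28]
    Merge: [1] + [28] -> [1, 28]
    Split: [49, 7] -> [49] and [7]
    Merge: [49] + [7] -> [7, 49]
  Merge: [1, 28] + [7, 49] -> [1, 7, 28, 49]
  Split: [4, 30, 18, 12] -> [4, 30] and [18, 12]
    Split: [4, 30] -> [4] and [30]
    Merge: [4] + [30] -> [4, 30]
    Split: [18, 12] -> [18] and [12]
    Merge: [18] + [12] -> [12, 18]
  Merge: [4, 30] + [12, 18] -> [4, 12, 18, 30]
Merge: [1, 7, 28, 49] + [4, 12, 18, 30] -> [1, 4, 7, 12, 18, 28, 30, 49]

Final sorted array: [1, 4, 7, 12, 18, 28, 30, 49]

The merge sort proceeds by recursively splitting the array and merging sorted halves.
After all merges, the sorted array is [1, 4, 7, 12, 18, 28, 30, 49].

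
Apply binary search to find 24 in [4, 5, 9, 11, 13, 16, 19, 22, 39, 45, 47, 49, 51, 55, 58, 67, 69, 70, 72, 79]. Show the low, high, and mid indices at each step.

Binary search for 24 in [4, 5, 9, 11, 13, 16, 19, 22, 39, 45, 47, 49, 51, 55, 58, 67, 69, 70, 72, 79]:

lo=0, hi=19, mid=9, arr[mid]=45 -> 45 > 24, search left half
lo=0, hi=8, mid=4, arr[mid]=13 -> 13 < 24, search right half
lo=5, hi=8, mid=6, arr[mid]=19 -> 19 < 24, search right half
lo=7, hi=8, mid=7, arr[mid]=22 -> 22 < 24, search right half
lo=8, hi=8, mid=8, arr[mid]=39 -> 39 > 24, search left half
lo=8 > hi=7, target 24 not found

Binary search determines that 24 is not in the array after 5 comparisons. The search space was exhausted without finding the target.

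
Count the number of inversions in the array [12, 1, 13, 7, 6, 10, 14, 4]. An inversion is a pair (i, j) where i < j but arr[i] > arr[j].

Finding inversions in [12, 1, 13, 7, 6, 10, 14, 4]:

(0, 1): arr[0]=12 > arr[1]=1
(0, 3): arr[0]=12 > arr[3]=7
(0, 4): arr[0]=12 > arr[4]=6
(0, 5): arr[0]=12 > arr[5]=10
(0, 7): arr[0]=12 > arr[7]=4
(2, 3): arr[2]=13 > arr[3]=7
(2, 4): arr[2]=13 > arr[4]=6
(2, 5): arr[2]=13 > arr[5]=10
(2, 7): arr[2]=13 > arr[7]=4
(3, 4): arr[3]=7 > arr[4]=6
(3, 7): arr[3]=7 > arr[7]=4
(4, 7): arr[4]=6 > arr[7]=4
(5, 7): arr[5]=10 > arr[7]=4
(6, 7): arr[6]=14 > arr[7]=4

Total inversions: 14

The array has 14 inversion(s): (0,1), (0,3), (0,4), (0,5), (0,7), (2,3), (2,4), (2,5), (2,7), (3,4), (3,7), (4,7), (5,7), (6,7). Each pair (i,j) satisfies i < j and arr[i] > arr[j].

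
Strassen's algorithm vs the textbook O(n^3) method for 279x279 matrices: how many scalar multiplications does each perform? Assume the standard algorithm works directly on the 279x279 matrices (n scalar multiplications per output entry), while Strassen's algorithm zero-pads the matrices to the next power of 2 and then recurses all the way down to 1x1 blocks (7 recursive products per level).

Matrix multiplication for 279x279 matrices:

Strassen's algorithm requires power-of-2 dimensions. Pad 279x279 to 512x512 (next power of 2).

Standard algorithm: 279^3 = 21717639 multiplications
Strassen's algorithm: 7^(log2(512)) = 7^9 = 40353607 multiplications
Difference: 21717639 - 40353607 = -18635968 (Strassen uses MORE here due to padding overhead — for small or just-over-power-of-2 n, padding can outweigh the per-level savings)

Standard: 21717639 multiplications (279^3). Strassen: 40353607 multiplications (7^9, after padding to 512x512). Strassen reduces 8 recursive multiplications to 7 at each level.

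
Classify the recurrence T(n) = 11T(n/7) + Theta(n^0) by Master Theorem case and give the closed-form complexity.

Master Theorem for T(n) = 11T(n/7) + O(n^0):

a = 11, b = 7, c = 0
log_b(a) = log_7(11) = 1.2323

Case 1: c = 0 < log_7(11) = 1.2323
T(n) = O(n^(log_7 11))

For T(n) = 11T(n/7) + O(n^0): log_7(11) = 1.2323. This is Case 1 of the Master Theorem (c < log_b(a), work dominated by leaves), giving O(n^(log_7 11)).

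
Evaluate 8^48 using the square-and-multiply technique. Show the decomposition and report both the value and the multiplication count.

Computing 8^48 by squaring (build up from 8^1; each line after the first costs one multiplication):

8^1 = 8
8^2 = (8^1)^2 = 8^2 = 64
8^3 = 8 * 8^2 = 8 * 64 = 512
8^6 = (8^3)^2 = 512^2 = 262144
8^12 = (8^6)^2 = 262144^2 = 68719476736
8^24 = (8^12)^2 = 68719476736^2 = 4722366482869645213696
8^48 = (8^24)^2 = 4722366482869645213696^2 = 22300745198530623141535718272648361505980416

Result: 22300745198530623141535718272648361505980416
Multiplications needed: 6 (6 lines after 8^1)

8^48 = 22300745198530623141535718272648361505980416. Using exponentiation by squaring, this requires 6 multiplications. The key idea: if the exponent is even, square the half-power; if odd, multiply by the base once.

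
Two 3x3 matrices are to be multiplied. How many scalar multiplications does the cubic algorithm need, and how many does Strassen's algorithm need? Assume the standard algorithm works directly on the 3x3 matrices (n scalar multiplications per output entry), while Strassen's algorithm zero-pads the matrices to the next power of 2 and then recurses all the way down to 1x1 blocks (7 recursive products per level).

Matrix multiplication for 3x3 matrices:

Strassen's algorithm requires power-of-2 dimensions. Pad 3x3 to 4x4 (next power of 2).

Standard algorithm: 3^3 = 27 multiplications
Strassen's algorithm: 7^(log2(4)) = 7^2 = 49 multiplications
Difference: 27 - 49 = -22 (Strassen uses MORE here due to padding overhead — for small or just-over-power-of-2 n, padding can outweigh the per-level savings)

Standard: 27 multiplications (3^3). Strassen: 49 multiplications (7^2, after padding to 4x4). Strassen reduces 8 recursive multiplications to 7 at each level.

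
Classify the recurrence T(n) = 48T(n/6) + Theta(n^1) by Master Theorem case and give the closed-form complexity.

Master Theorem for T(n) = 48T(n/6) + O(n^1):

a = 48, b = 6, c = 1
log_b(a) = log_6(48) = 2.1606

Case 1: c = 1 < log_6(48) = 2.1606
T(n) = O(n^(log_6 48))

For T(n) = 48T(n/6) + O(n^1): log_6(48) = 2.1606. This is Case 1 of the Master Theorem (c < log_b(a), work dominated by leaves), giving O(n^(log_6 48)).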